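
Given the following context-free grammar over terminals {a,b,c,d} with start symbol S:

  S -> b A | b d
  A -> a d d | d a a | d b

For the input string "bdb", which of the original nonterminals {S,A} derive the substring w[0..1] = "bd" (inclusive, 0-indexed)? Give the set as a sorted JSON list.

CNF form of G:
  S -> T2 A | T2 T1
  A -> T0 X3 | T1 T2 | T1 X4
  T0 -> a
  T1 -> d
  T2 -> b
  X3 -> T1 T1
  X4 -> T0 T0

CYK fill (cells [i..j] with 0 ≤ i ≤ j ≤ 1 only):
  [0..0]={T2}  "b"  orig:{}
  [1..1]={T1}  "d"  orig:{}
  [0..1]={S}  "bd"

Original NTs in T[0,1] deriving "bd": ["S"]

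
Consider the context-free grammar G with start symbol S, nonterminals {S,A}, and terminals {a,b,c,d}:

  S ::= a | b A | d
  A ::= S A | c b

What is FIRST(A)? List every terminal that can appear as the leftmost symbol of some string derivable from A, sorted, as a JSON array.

Compute FIRST by fixpoint:
iter 1:
  A via A→c b: +{c}
  S via S→a: +{a}
  S via S→b A: +{b}
  S via S→d: +{d}
  FIRST[S]={a,b,d}  FIRST[A]={c}
iter 2:
  A via A→S A: +{a,b,d}
  FIRST[S]={a,b,d}  FIRST[A]={a,b,c,d}
iter 3: — fixpoint
  FIRST[S]={a,b,d}  FIRST[A]={a,b,c,d}

FIRST(A) = ["a", "b", "c", "d"]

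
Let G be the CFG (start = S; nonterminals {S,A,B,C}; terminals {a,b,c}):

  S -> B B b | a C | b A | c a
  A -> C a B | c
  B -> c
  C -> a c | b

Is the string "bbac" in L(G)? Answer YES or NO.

Convert to CNF:
  S -> B X4 | T0 C | T1 T0 | T2 A
  A -> C X3 | c
  B -> c
  C -> T0 T1 | b
  T0 -> a
  T1 -> c
  T2 -> b
  X3 -> T0 B
  X4 -> B T2

CYK table (by increasing span):
  T[0,0] 'b' = {C,T2}  orig:{C}
  T[1,1] 'b' = {C,T2}  orig:{C}
  T[2,2] 'a' = {T0}  orig:{}
  T[3,3] 'c' = {A,B,T1}  orig:{A,B}
  T[0,1] 'bb' = ∅
  T[1,2] 'ba' = ∅
  T[2,3] 'ac' = {C,X3}  orig:{C}
  T[0,2] 'bba' = ∅
  T[1,3] 'bac' = {A}
  T[0,3] 'bbac' = {S}

S ∈ T[0,3] ⇒ YES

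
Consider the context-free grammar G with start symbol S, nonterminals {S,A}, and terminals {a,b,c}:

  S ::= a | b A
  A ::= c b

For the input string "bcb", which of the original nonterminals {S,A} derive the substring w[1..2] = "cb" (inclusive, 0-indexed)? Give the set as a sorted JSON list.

CNF form of G:
  S -> T1 A | a
  A -> T0 T1
  T0 -> c
  T1 -> b

CYK table (by increasing span), restricted to cells inside w[1..2]:
  T[1,1] 'c' = {T0}  orig:{}
  T[2,2] 'b' = {T1}  orig:{}
  T[1,2] 'cb' = {A}

Original NTs in T[1,2] deriving "cb": ["A"]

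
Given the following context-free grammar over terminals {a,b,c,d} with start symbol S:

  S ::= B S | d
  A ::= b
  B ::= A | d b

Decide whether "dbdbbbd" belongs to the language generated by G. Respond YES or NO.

Convert to CNF:
  S -> B S | d
  A -> b
  B -> T0 T1 | b
  T0 -> d
  T1 -> b

Fill CYK table bottom-up:
  T[0,0] 'd' = {S,T0}  orig:{S}
  T[1,1] 'b' = {A,B,T1}  orig:{A,B}
  T[2,2] 'd' = {S,T0}  orig:{S}
  T[3,3] 'b' = {A,B,T1}  orig:{A,B}
  T[4,4] 'b' = {A,B,T1}  orig:{A,B}
  T[5,5] 'b' = {A,B,T1}  orig:{A,B}
  T[6,6] 'd' = {S,T0}  orig:{S}
  T[0,1] 'db' = {B}
  T[1,2] 'bd' = {S}
  T[2,3] 'db' = {B}
  T[3,4] 'bb' = ∅
  T[4,5] 'bb' = ∅
  T[5,6] 'bd' = {S}
  T[0,2] 'dbd' = {S}
  T[1,3] 'bdb' = ∅
  T[2,4] 'dbb' = ∅
  T[3,5] 'bbb' = ∅
  T[4,6] 'bbd' = {S}
  T[0,3] 'dbdb' = ∅
  T[1,4] 'bdbb' = ∅
  T[2,5] 'dbbb' = ∅
  T[3,6] 'bbbd' = {S}
  T[0,4] 'dbdbb' = ∅
  T[1,5] 'bdbbb' = ∅
  T[2,6] 'dbbbd' = {S}
  T[0,5] 'dbdbbb' = ∅
  T[1,6] 'bdbbbd' = {S}
  T[0,6] 'dbdbbbd' = {S}

S ∈ T[0,6] ⇒ YES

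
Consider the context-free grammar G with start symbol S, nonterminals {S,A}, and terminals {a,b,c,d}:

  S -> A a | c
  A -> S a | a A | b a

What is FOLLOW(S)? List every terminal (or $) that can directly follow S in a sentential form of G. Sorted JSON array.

FIRST iteration:
iter 1:
  A via A→a A: +{a}
  A via A→b a: +{b}
  S via S→A a: +{a,b}
  S via S→c: +{c}
  FIRST[S]={a,b,c}  FIRST[A]={a,b}
iter 2:
  A via A→S a: +{c}
  FIRST[S]={a,b,c}  FIRST[A]={a,b,c}
iter 3: (no change)
  FIRST[S]={a,b,c}  FIRST[A]={a,b,c}

FOLLOW sets:
FOLLOW(S) := {$}
pass 1:
  A→S a: FOLLOW(S) ⊇ FIRST(a) = {a}; new: +{a}
  S→A a: FOLLOW(A) ⊇ FIRST(a) = {a}; new: +{a}
  FOLLOW[S]={$,a}  FOLLOW[A]={a}
pass 2: (no change)
  FOLLOW[S]={$,a}  FOLLOW[A]={a}

FOLLOW(S) = ["$", "a"]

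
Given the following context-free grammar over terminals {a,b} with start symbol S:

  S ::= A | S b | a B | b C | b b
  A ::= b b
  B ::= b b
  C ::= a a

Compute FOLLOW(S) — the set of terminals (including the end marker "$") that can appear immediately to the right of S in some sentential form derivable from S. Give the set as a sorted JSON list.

Compute FIRST by fixpoint:
round 1:
  A via A→b b: +{b}
  B via B→b b: +{b}
  C via C→a a: +{a}
  S via S→A: +{b}
  S via S→a B: +{a}
  FIRST(S)={a,b}  FIRST(A)={b}  FIRST(B)={b}  FIRST(C)={a}
round 2: (stable)
  FIRST(S)={a,b}  FIRST(A)={b}  FIRST(B)={b}  FIRST(C)={a}

FOLLOW sets:
initialize: $ ∈ FOLLOW(S)
[1]
  S→A: FOLLOW(A) ⊇ FOLLOW(S) ⊇ {$}; new: +{$}
  S→S b: FOLLOW(S) ⊇ FIRST(b) = {b}; new: +{b}
  S→a B: FOLLOW(B) ⊇ FOLLOW(S) ⊇ {$,b}; new: +{$,b}
  S→b C: FOLLOW(C) ⊇ FOLLOW(S) ⊇ {$,b}; new: +{$,b}
  S: {$,b}  A: {$}  B: {$,b}  C: {$,b}
[2]
  S→A: FOLLOW(A) ⊇ FOLLOW(S) ⊇ {$,b}; new: +{b}
  S: {$,b}  A: {$,b}  B: {$,b}  C: {$,b}
[3] (no change)
  S: {$,b}  A: {$,b}  B: {$,b}  C: {$,b}

FOLLOW(S) = ["$", "b"]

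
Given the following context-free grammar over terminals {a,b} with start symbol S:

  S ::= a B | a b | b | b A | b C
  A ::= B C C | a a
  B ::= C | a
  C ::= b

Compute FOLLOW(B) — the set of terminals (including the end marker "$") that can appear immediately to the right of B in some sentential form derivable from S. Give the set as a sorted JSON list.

Compute FIRST by fixpoint:
[1]
  A via A→a a: +{a}
  B via B→a: +{a}
  C via C→b: +{b}
  S via S→a B: +{a}
  S via S→b: +{b}
  FIRST(S)={a,b}  FIRST(A)={a}  FIRST(B)={a}  FIRST(C)={b}
[2]
  B via B→C: +{b}
  FIRST(S)={a,b}  FIRST(A)={a}  FIRST(B)={a,b}  FIRST(C)={b}
[3]
  A via A→B C C: +{b}
  FIRST(S)={a,b}  FIRST(A)={a,b}  FIRST(B)={a,b}  FIRST(C)={b}
[4] (stable)
  FIRST(S)={a,b}  FIRST(A)={a,b}  FIRST(B)={a,b}  FIRST(C)={b}

FOLLOW iteration:
seed FOLLOW(S) with $
[1]
  A→B C C: FOLLOW(B) ⊇ FIRST(C) = {b}; new: +{b}
  A→B C C: FOLLOW(C) ⊇ FIRST(C) = {b}; new: +{b}
  S→a B: FOLLOW(B) ⊇ FOLLOW(S) ⊇ {$}; new: +{$}
  S→b A: FOLLOW(A) ⊇ FOLLOW(S) ⊇ {$}; new: +{$}
  S→b C: FOLLOW(C) ⊇ FOLLOW(S) ⊇ {$}; new: +{$}
  FOLLOW[S]={$}  FOLLOW[A]={$}  FOLLOW[B]={$,b}  FOLLOW[C]={$,b}
[2] (no change)
  FOLLOW[S]={$}  FOLLOW[A]={$}  FOLLOW[B]={$,b}  FOLLOW[C]={$,b}

FOLLOW(B) = ["$", "b"]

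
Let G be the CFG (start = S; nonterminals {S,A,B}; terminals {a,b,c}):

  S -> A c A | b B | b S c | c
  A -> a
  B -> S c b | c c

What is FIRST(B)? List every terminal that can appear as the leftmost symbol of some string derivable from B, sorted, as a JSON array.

FIRST sets, iterate to fixpoint:
[1]
  A via A→a: +{a}
  B via B→c c: +{c}
  S via S→A c A: +{a}
  S via S→b B: +{b}
  S via S→c: +{c}
  FIRST[S]={a,b,c}  FIRST[A]={a}  FIRST[B]={c}
[2]
  B via B→S c b: +{a,b}
  FIRST[S]={a,b,c}  FIRST[A]={a}  FIRST[B]={a,b,c}
[3] — fixpoint
  FIRST[S]={a,b,c}  FIRST[A]={a}  FIRST[B]={a,b,c}

FIRST(B) = ["a", "b", "c"]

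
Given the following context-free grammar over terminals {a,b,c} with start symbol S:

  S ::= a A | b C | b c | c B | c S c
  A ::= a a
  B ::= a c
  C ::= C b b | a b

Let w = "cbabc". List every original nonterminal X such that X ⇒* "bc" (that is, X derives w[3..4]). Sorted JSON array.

Convert to CNF:
  S -> T0 A | T1 B | T1 X4 | T2 C | T2 T1
  A -> T0 T0
  B -> T0 T1
  C -> C X3 | T0 T2
  T0 -> a
  T1 -> c
  T2 -> b
  X3 -> T2 T2
  X4 -> S T1

Fill CYK table bottom-up (cells [i..j] with 3 ≤ i ≤ j ≤ 4 only):
  cell(3,3) b: {T2}  orig:{}
  cell(4,4) c: {T1}  orig:{}
  cell(3,4) bc: {S}

Original NTs in T[3,4] deriving "bc": ["S"]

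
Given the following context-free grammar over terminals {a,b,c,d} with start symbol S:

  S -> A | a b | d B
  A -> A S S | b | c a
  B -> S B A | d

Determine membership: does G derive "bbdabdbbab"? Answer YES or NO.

CNF form of G:
  S -> A X6 | T0 T1 | T1 T2 | T3 B | b
  A -> A X4 | T0 T1 | b
  B -> S X5 | d
  T0 -> c
  T1 -> a
  T2 -> b
  T3 -> d
  X4 -> S S
  X5 -> B A
  X6 -> S S

CYK table (by increasing span):
  [0..0]={A,S,T2}  "b"  orig:{A,S}
  [1..1]={A,S,T2}  "b"  orig:{A,S}
  [2..2]={B,T3}  "d"  orig:{B}
  [3..3]={T1}  "a"  orig:{}
  [4..4]={A,S,T2}  "b"  orig:{A,S}
  [5..5]={B,T3}  "d"  orig:{B}
  [6..6]={A,S,T2}  "b"  orig:{A,S}
  [7..7]={A,S,T2}  "b"  orig:{A,S}
  [8..8]={T1}  "a"  orig:{}
  [9..9]={A,S,T2}  "b"  orig:{A,S}
  [0..1]={X4,X6}  "bb"  orig:{}
  [1..2]=∅  "bd"
  [2..3]=∅  "da"
  [3..4]={S}  "ab"
  [4..5]=∅  "bd"
  [5..6]={X5}  "db"  orig:{}
  [6..7]={X4,X6}  "bb"  orig:{}
  [7..8]=∅  "ba"
  [8..9]={S}  "ab"
  [0..2]=∅  "bbd"
  [1..3]=∅  "bda"
  [2..4]=∅  "dab"
  [3..5]=∅  "abd"
  [4..6]={B}  "bdb"
  [5..7]=∅  "dbb"
  [6..8]=∅  "bba"
  [7..9]={X4,X6}  "bab"  orig:{}
  [0..3]=∅  "bbda"
  [1..4]=∅  "bdab"
  [2..5]=∅  "dabd"
  [3..6]={B}  "abdb"
  [4..7]={X5}  "bdbb"  orig:{}
  [5..8]=∅  "dbba"
  [6..9]={A,S}  "bbab"
  [0..4]=∅  "bbdab"
  [1..5]=∅  "bdabd"
  [2..6]={S}  "dabdb"
  [3..7]={X5}  "abdbb"  orig:{}
  [4..8]=∅  "bdbba"
  [5..9]={X5}  "dbbab"  orig:{}
  [0..5]=∅  "bbdabd"
  [1..6]={X4,X6}  "bdabdb"  orig:{}
  [2..7]={X4,X6}  "dabdbb"  orig:{}
  [3..8]=∅  "abdbba"
  [4..9]={B}  "bdbbab"
  [0..6]={A,S}  "bbdabdb"
  [1..7]={A,S}  "bdabdbb"
  [2..8]=∅  "dabdbba"
  [3..9]={B}  "abdbbab"
  [0..7]={X4,X6}  "bbdabdbb"  orig:{}
  [1..8]=∅  "bdabdbba"
  [2..9]={S}  "dabdbbab"
  [0..8]=∅  "bbdabdbba"
  [1..9]={X4,X6}  "bdabdbbab"  orig:{}
  [0..9]={A,S}  "bbdabdbbab"

S ∈ T[0,9] ⇒ YES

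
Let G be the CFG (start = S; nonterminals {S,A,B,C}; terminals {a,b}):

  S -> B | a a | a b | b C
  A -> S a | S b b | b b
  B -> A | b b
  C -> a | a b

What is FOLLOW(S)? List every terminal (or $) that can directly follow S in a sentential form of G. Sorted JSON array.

FIRST iteration:
[1]
  A via A→b b: +{b}
  B via B→A: +{b}
  C via C→a: +{a}
  S via S→B: +{b}
  S via S→a a: +{a}
  FIRST[S]={a,b}  FIRST[A]={b}  FIRST[B]={b}  FIRST[C]={a}
[2]
  A via A→S a: +{a}
  B via B→A: +{a}
  FIRST[S]={a,b}  FIRST[A]={a,b}  FIRST[B]={a,b}  FIRST[C]={a}
[3] (stable)
  FIRST[S]={a,b}  FIRST[A]={a,b}  FIRST[B]={a,b}  FIRST[C]={a}

FOLLOW sets:
initialize: $ ∈ FOLLOW(S)
[1]
  A→S a: FOLLOW(S) ⊇ FIRST(a) = {a}; new: +{a}
  A→S b b: FOLLOW(S) ⊇ FIRST(b) = {b}; new: +{b}
  S→B: FOLLOW(B) ⊇ FOLLOW(S) ⊇ {$,a,b}; new: +{$,a,b}
  S→b C: FOLLOW(C) ⊇ FOLLOW(S) ⊇ {$,a,b}; new: +{$,a,b}
  S: {$,a,b}  A: {}  B: {$,a,b}  C: {$,a,b}
[2]
  B→A: FOLLOW(A) ⊇ FOLLOW(B) ⊇ {$,a,b}; new: +{$,a,b}
  S: {$,a,b}  A: {$,a,b}  B: {$,a,b}  C: {$,a,b}
[3] (stable)
  S: {$,a,b}  A: {$,a,b}  B: {$,a,b}  C: {$,a,b}

FOLLOW(S) = ["$", "a", "b"]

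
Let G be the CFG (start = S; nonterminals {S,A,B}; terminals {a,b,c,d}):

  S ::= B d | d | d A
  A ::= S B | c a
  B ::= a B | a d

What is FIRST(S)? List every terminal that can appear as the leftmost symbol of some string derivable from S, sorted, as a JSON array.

FIRST sets, iterate to fixpoint:
pass 1:
  A via A→c a: +{c}
  B via B→a B: +{a}
  S via S→B d: +{a}
  S via S→d: +{d}
  FIRST(S)={a,d}  FIRST(A)={c}  FIRST(B)={a}
pass 2:
  A via A→S B: +{a,d}
  FIRST(S)={a,d}  FIRST(A)={a,c,d}  FIRST(B)={a}
pass 3: done
  FIRST(S)={a,d}  FIRST(A)={a,c,d}  FIRST(B)={a}

FIRST(S) = ["a", "d"]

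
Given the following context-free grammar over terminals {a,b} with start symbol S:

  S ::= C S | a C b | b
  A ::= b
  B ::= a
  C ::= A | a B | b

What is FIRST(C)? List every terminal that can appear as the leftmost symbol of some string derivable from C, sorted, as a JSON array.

FIRST iteration:
pass 1:
  A via A→b: +{b}
  B via B→a: +{a}
  C via C→A: +{b}
  C via C→a B: +{a}
  S via S→C S: +{a,b}
  FIRST[S]={a,b}  FIRST[A]={b}  FIRST[B]={a}  FIRST[C]={a,b}
pass 2: done
  FIRST[S]={a,b}  FIRST[A]={b}  FIRST[B]={a}  FIRST[C]={a,b}

FIRST(C) = ["a", "b"]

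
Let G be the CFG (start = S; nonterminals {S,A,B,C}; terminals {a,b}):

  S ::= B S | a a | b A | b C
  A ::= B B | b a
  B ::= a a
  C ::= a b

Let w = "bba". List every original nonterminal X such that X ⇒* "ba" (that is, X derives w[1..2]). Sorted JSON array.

Convert to CNF:
  S -> B S | T0 A | T0 C | T1 T1
  A -> B B | T0 T1
  B -> T1 T1
  C -> T1 T0
  T0 -> b
  T1 -> a

CYK table (by increasing span), restricted to cells inside w[1..2]:
  [1..1]={T0}  "b"  orig:{}
  [2..2]={T1}  "a"  orig:{}
  [1..2]={A}  "ba"

Original NTs in T[1,2] deriving "ba": ["A"]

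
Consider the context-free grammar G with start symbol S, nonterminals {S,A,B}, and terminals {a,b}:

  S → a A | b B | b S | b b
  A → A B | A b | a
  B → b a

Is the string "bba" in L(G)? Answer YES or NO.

Convert to CNF:
  S -> T0 B | T0 S | T0 T0 | T1 A
  A -> A B | A T0 | a
  B -> T0 T1
  T0 -> b
  T1 -> a

Fill CYK table bottom-up:
  [0..0]={T0}  "b"  orig:{}
  [1..1]={T0}  "b"  orig:{}
  [2..2]={A,T1}  "a"  orig:{A}
  [0..1]={S}  "bb"
  [1..2]={B}  "ba"
  [0..2]={S}  "bba"

S ∈ T[0,2] ⇒ YES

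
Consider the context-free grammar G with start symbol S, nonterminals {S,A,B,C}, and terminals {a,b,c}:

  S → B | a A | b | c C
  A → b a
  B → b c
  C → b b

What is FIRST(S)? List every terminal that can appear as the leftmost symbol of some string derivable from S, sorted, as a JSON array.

FIRST iteration:
[1]
  A via A→b a: +{b}
  B via B→b c: +{b}
  C via C→b b: +{b}
  S via S→B: +{b}
  S via S→a A: +{a}
  S via S→c C: +{c}
  FIRST[S]={a,b,c}  FIRST[A]={b}  FIRST[B]={b}  FIRST[C]={b}
[2] (no change)
  FIRST[S]={a,b,c}  FIRST[A]={b}  FIRST[B]={b}  FIRST[C]={b}

FIRST(S) = ["a", "b", "c"]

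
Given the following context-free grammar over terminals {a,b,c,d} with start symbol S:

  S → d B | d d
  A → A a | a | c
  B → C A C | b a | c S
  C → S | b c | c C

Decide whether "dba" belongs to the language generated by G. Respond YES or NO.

CNF form of G:
  S -> T3 B | T3 T3
  A -> A T0 | a | c
  B -> C X4 | T1 T0 | T2 S
  C -> T1 T2 | T2 C | T3 B | T3 T3
  T0 -> a
  T1 -> b
  T2 -> c
  T3 -> d
  X4 -> A C

CYK fill:
  [0..0]={T3}  "d"  orig:{}
  [1..1]={T1}  "b"  orig:{}
  [2..2]={A,T0}  "a"  orig:{A}
  [0..1]=∅  "db"
  [1..2]={B}  "ba"
  [0..2]={C,S}  "dba"

S ∈ T[0,2] ⇒ YES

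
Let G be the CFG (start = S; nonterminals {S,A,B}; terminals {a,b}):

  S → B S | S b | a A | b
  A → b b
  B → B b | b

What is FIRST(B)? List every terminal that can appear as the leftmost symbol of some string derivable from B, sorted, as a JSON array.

FIRST sets, iterate to fixpoint:
iter 1:
  A via A→b b: +{b}
  B via B→b: +{b}
  S via S→B S: +{b}
  S via S→a A: +{a}
  S: {a,b}  A: {b}  B: {b}
iter 2: — fixpoint
  S: {a,b}  A: {b}  B: {b}

FIRST(B) = ["b"]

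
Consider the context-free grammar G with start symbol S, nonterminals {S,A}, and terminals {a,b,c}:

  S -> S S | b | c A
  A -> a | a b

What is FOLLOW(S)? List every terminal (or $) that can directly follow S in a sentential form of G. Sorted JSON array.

FIRST sets, iterate to fixpoint:
round 1:
  A via A→a: +{a}
  S via S→b: +{b}
  S via S→c A: +{c}
  S: {b,c}  A: {a}
round 2: done
  S: {b,c}  A: {a}

FOLLOW iteration:
initialize: $ ∈ FOLLOW(S)
pass 1:
  S→S S: FOLLOW(S) ⊇ FIRST(S) = {b,c}; new: +{b,c}
  S→c A: FOLLOW(A) ⊇ FOLLOW(S) ⊇ {$,b,c}; new: +{$,b,c}
  S: {$,b,c}  A: {$,b,c}
pass 2: — fixpoint
  S: {$,b,c}  A: {$,b,c}

FOLLOW(S) = ["$", "b", "c"]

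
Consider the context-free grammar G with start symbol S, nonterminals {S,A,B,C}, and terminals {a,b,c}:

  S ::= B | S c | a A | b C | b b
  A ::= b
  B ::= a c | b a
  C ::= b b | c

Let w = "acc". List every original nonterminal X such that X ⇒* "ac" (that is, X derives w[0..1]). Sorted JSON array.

CNF form of G:
  S -> S T1 | T0 A | T0 T1 | T2 C | T2 T0 | T2 T2
  A -> b
  B -> T0 T1 | T2 T0
  C -> T2 T2 | c
  T0 -> a
  T1 -> c
  T2 -> b

CYK fill (cells [i..j] with 0 ≤ i ≤ j ≤ 1 only):
  cell(0,0) a: {T0}  orig:{}
  cell(1,1) c: {C,T1}  orig:{C}
  cell(0,1) ac: {B,S}

Original NTs in T[0,1] deriving "ac": ["B", "S"]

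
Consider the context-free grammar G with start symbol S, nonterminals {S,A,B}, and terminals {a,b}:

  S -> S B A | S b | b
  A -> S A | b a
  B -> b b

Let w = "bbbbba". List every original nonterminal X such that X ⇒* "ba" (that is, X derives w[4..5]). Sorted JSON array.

CNF form of G:
  S -> S T0 | S X2 | b
  A -> S A | T0 T1
  B -> T0 T0
  T0 -> b
  T1 -> a
  X2 -> B A

Fill CYK table bottom-up — only the sub-triangle for w[4..5]:
  cell(4,4) b: {S,T0}  orig:{S}
  cell(5,5) a: {T1}  orig:{}
  cell(4,5) ba: {A}

Original NTs in T[4,5] deriving "ba": ["A"]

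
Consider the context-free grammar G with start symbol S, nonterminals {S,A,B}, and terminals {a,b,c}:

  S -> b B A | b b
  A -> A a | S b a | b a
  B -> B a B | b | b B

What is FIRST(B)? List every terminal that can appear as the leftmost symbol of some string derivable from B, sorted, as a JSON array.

Compute FIRST by fixpoint:
pass 1:
  A via A→b a: +{b}
  B via B→b: +{b}
  S via S→b B A: +{b}
  S: {b}  A: {b}  B: {b}
pass 2: (no change)
  S: {b}  A: {b}  B: {b}

FIRST(B) = ["b"]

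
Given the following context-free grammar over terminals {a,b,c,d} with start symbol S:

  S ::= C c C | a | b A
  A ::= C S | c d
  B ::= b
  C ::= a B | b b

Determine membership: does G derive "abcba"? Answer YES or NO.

CNF form of G:
  S -> C X4 | T3 A | a
  A -> C S | T0 T1
  B -> b
  C -> T2 B | T3 T3
  T0 -> c
  T1 -> d
  T2 -> a
  T3 -> b
  X4 -> T0 C

CYK fill:
  [0..0]={S,T2}  "a"  orig:{S}
  [1..1]={B,T3}  "b"  orig:{B}
  [2..2]={T0}  "c"  orig:{}
  [3..3]={B,T3}  "b"  orig:{B}
  [4..4]={S,T2}  "a"  orig:{S}
  [0..1]={C}  "ab"
  [1..2]=∅  "bc"
  [2..3]=∅  "cb"
  [3..4]=∅  "ba"
  [0..2]=∅  "abc"
  [1..3]=∅  "bcb"
  [2..4]=∅  "cba"
  [0..3]=∅  "abcb"
  [1..4]=∅  "bcba"
  [0..4]=∅  "abcba"

S ∉ T[0,4] ⇒ NO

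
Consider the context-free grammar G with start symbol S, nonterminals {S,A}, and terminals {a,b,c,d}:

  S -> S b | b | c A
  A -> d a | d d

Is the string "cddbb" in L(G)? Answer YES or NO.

Convert to CNF:
  S -> S T2 | T3 A | b
  A -> T0 T0 | T0 T1
  T0 -> d
  T1 -> a
  T2 -> b
  T3 -> c

CYK fill:
  T[0,0] 'c' = {T3}  orig:{}
  T[1,1] 'd' = {T0}  orig:{}
  T[2,2] 'd' = {T0}  orig:{}
  T[3,3] 'b' = {S,T2}  orig:{S}
  T[4,4] 'b' = {S,T2}  orig:{S}
  T[0,1] 'cd' = ∅
  T[1,2] 'dd' = {A}
  T[2,3] 'db' = ∅
  T[3,4] 'bb' = {S}
  T[0,2] 'cdd' = {S}
  T[1,3] 'ddb' = ∅
  T[2,4] 'dbb' = ∅
  T[0,3] 'cddb' = {S}
  T[1,4] 'ddbb' = ∅
  T[0,4] 'cddbb' = {S}

S ∈ T[0,4] ⇒ YES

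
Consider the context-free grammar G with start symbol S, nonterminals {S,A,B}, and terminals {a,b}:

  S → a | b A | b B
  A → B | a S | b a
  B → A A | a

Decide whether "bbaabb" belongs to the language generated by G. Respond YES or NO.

CNF form of G:
  S -> T1 A | T1 B | a
  A -> A A | T0 S | T1 T0 | a
  B -> A A | a
  T0 -> a
  T1 -> b

CYK table (by increasing span):
  T[0,0] 'b' = {T1}  orig:{}
  T[1,1] 'b' = {T1}  orig:{}
  T[2,2] 'a' = {A,B,S,T0}  orig:{A,B,S}
  T[3,3] 'a' = {A,B,S,T0}  orig:{A,B,S}
  T[4,4] 'b' = {T1}  orig:{}
  T[5,5] 'b' = {T1}  orig:{}
  T[0,1] 'bb' = ∅
  T[1,2] 'ba' = {A,S}
  T[2,3] 'aa' = {A,B}
  T[3,4] 'ab' = ∅
  T[4,5] 'bb' = ∅
  T[0,2] 'bba' = {S}
  T[1,3] 'baa' = {A,B,S}
  T[2,4] 'aab' = ∅
  T[3,5] 'abb' = ∅
  T[0,3] 'bbaa' = {S}
  T[1,4] 'baab' = ∅
  T[2,5] 'aabb' = ∅
  T[0,4] 'bbaab' = ∅
  T[1,5] 'baabb' = ∅
  T[0,5] 'bbaabb' = ∅

S ∉ T[0,5] ⇒ NO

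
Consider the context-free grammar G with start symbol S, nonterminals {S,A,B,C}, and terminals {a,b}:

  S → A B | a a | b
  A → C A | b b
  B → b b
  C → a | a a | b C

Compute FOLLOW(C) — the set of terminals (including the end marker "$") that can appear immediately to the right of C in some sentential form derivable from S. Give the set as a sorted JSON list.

FIRST iteration:
round 1:
  A via A→b b: +{b}
  B via B→b b: +{b}
  C via C→a: +{a}
  C via C→b C: +{b}
  S via S→A B: +{b}
  S via S→a a: +{a}
  S: {a,b}  A: {b}  B: {b}  C: {a,b}
round 2:
  A via A→C A: +{a}
  S: {a,b}  A: {a,b}  B: {b}  C: {a,b}
round 3: (no change)
  S: {a,b}  A: {a,b}  B: {b}  C: {a,b}

Compute FOLLOW by fixpoint:
seed FOLLOW(S) with $
iter 1:
  A→C A: FOLLOW(C) ⊇ FIRST(A) = {a,b}; new: +{a,b}
  S→A B: FOLLOW(A) ⊇ FIRST(B) = {b}; new: +{b}
  S→A B: FOLLOW(B) ⊇ FOLLOW(S) ⊇ {$}; new: +{$}
  FOLLOW(S)={$}  FOLLOW(A)={b}  FOLLOW(B)={$}  FOLLOW(C)={a,b}
iter 2: — fixpoint
  FOLLOW(S)={$}  FOLLOW(A)={b}  FOLLOW(B)={$}  FOLLOW(C)={a,b}

FOLLOW(C) = ["a", "b"]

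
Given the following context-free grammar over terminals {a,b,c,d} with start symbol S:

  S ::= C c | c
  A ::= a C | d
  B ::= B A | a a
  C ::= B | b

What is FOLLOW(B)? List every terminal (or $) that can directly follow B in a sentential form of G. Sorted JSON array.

Compute FIRST by fixpoint:
iter 1:
  A via A→a C: +{a}
  A via A→d: +{d}
  B via B→a a: +{a}
  C via C→B: +{a}
  C via C→b: +{b}
  S via S→C c: +{a,b}
  S via S→c: +{c}
  FIRST(S)={a,b,c}  FIRST(A)={a,d}  FIRST(B)={a}  FIRST(C)={a,b}
iter 2: (no change)
  FIRST(S)={a,b,c}  FIRST(A)={a,d}  FIRST(B)={a}  FIRST(C)={a,b}

FOLLOW iteration:
FOLLOW(S) := {$}
[1]
  B→B A: FOLLOW(B) ⊇ FIRST(A) = {a,d}; new: +{a,d}
  B→B A: FOLLOW(A) ⊇ FOLLOW(B) ⊇ {a,d}; new: +{a,d}
  S→C c: FOLLOW(C) ⊇ FIRST(c) = {c}; new: +{c}
  FOLLOW[S]={$}  FOLLOW[A]={a,d}  FOLLOW[B]={a,d}  FOLLOW[C]={c}
[2]
  A→a C: FOLLOW(C) ⊇ FOLLOW(A) ⊇ {a,d}; new: +{a,d}
  C→B: FOLLOW(B) ⊇ FOLLOW(C) ⊇ {a,c,d}; new: +{c}
  FOLLOW[S]={$}  FOLLOW[A]={a,d}  FOLLOW[B]={a,c,d}  FOLLOW[C]={a,c,d}
[3]
  B→B A: FOLLOW(A) ⊇ FOLLOW(B) ⊇ {a,c,d}; new: +{c}
  FOLLOW[S]={$}  FOLLOW[A]={a,c,d}  FOLLOW[B]={a,c,d}  FOLLOW[C]={a,c,d}
[4] (no change)
  FOLLOW[S]={$}  FOLLOW[A]={a,c,d}  FOLLOW[B]={a,c,d}  FOLLOW[C]={a,c,d}

FOLLOW(B) = ["a", "c", "d"]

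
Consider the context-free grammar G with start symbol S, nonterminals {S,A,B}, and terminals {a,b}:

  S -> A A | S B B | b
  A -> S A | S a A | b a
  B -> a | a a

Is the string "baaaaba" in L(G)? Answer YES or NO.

CNF form of G:
  S -> A A | S X3 | b
  A -> S A | S X2 | T1 T0
  B -> T0 T0 | a
  T0 -> a
  T1 -> b
  X2 -> T0 A
  X3 -> B B

CYK fill:
  T[0,0] 'b' = {S,T1}  orig:{S}
  T[1,1] 'a' = {B,T0}  orig:{B}
  T[2,2] 'a' = {B,T0}  orig:{B}
  T[3,3] 'a' = {B,T0}  orig:{B}
  T[4,4] 'a' = {B,T0}  orig:{B}
  T[5,5] 'b' = {S,T1}  orig:{S}
  T[6,6] 'a' = {B,T0}  orig:{B}
  T[0,1] 'ba' = {A}
  T[1,2] 'aa' = {B,X3}  orig:{B}
  T[2,3] 'aa' = {B,X3}  orig:{B}
  T[3,4] 'aa' = {B,X3}  orig:{B}
  T[4,5] 'ab' = ∅
  T[5,6] 'ba' = {A}
  T[0,2] 'baa' = {S}
  T[1,3] 'aaa' = {X3}  orig:{}
  T[2,4] 'aaa' = {X3}  orig:{}
  T[3,5] 'aab' = ∅
  T[4,6] 'aba' = {X2}  orig:{}
  T[0,3] 'baaa' = {S}
  T[1,4] 'aaaa' = {X3}  orig:{}
  T[2,5] 'aaab' = ∅
  T[3,6] 'aaba' = ∅
  T[0,4] 'baaaa' = {S}
  T[1,5] 'aaaab' = ∅
  T[2,6] 'aaaba' = ∅
  T[0,5] 'baaaab' = ∅
  T[1,6] 'aaaaba' = ∅
  T[0,6] 'baaaaba' = {A}

S ∉ T[0,6] ⇒ NO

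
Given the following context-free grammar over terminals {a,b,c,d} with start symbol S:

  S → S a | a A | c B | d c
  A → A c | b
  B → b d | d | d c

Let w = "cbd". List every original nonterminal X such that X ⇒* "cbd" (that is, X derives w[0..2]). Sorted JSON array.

Convert to CNF:
  S -> S T3 | T0 B | T2 T0 | T3 A
  A -> A T0 | b
  B -> T1 T2 | T2 T0 | d
  T0 -> c
  T1 -> b
  T2 -> d
  T3 -> a

CYK fill, restricted to cells inside w[0..2]:
  [0..0]={T0}  "c"  orig:{}
  [1..1]={A,T1}  "b"  orig:{A}
  [2..2]={B,T2}  "d"  orig:{B}
  [0..1]=∅  "cb"
  [1..2]={B}  "bd"
  [0..2]={S}  "cbd"

Original NTs in T[0,2] deriving "cbd": ["S"]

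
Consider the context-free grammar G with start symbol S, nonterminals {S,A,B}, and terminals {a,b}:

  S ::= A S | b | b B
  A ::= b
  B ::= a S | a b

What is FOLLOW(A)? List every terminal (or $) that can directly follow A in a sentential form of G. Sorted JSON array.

FIRST iteration:
[1]
  A via A→b: +{b}
  B via B→a S: +{a}
  S via S→A S: +{b}
  S: {b}  A: {b}  B: {a}
[2] (stable)
  S: {b}  A: {b}  B: {a}

Compute FOLLOW by fixpoint:
FOLLOW(S) := {$}
[1]
  S→A S: FOLLOW(A) ⊇ FIRST(S) = {b}; new: +{b}
  S→b B: FOLLOW(B) ⊇ FOLLOW(S) ⊇ {$}; new: +{$}
  S: {$}  A: {b}  B: {$}
[2] (no change)
  S: {$}  A: {b}  B: {$}

FOLLOW(A) = ["b"]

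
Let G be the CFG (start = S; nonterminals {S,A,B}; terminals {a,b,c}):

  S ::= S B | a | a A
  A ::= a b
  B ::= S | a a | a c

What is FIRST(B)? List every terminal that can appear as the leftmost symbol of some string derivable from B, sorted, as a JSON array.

FIRST sets, iterate to fixpoint:
iter 1:
  A via A→a b: +{a}
  B via B→a a: +{a}
  S via S→a: +{a}
  FIRST[S]={a}  FIRST[A]={a}  FIRST[B]={a}
iter 2: — fixpoint
  FIRST[S]={a}  FIRST[A]={a}  FIRST[B]={a}

FIRST(B) = ["a"]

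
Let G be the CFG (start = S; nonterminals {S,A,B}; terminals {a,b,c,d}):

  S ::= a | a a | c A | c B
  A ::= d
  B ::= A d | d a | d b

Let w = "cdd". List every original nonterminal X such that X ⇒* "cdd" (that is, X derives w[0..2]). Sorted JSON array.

Convert to CNF:
  S -> T1 T1 | T3 A | T3 B | a
  A -> d
  B -> A T0 | T0 T1 | T0 T2
  T0 -> d
  T1 -> a
  T2 -> b
  T3 -> c

Fill CYK table bottom-up (cells [i..j] with 0 ≤ i ≤ j ≤ 2 only):
  [0..0]={T3}  "c"  orig:{}
  [1..1]={A,T0}  "d"  orig:{A}
  [2..2]={A,T0}  "d"  orig:{A}
  [0..1]={S}  "cd"
  [1..2]={B}  "dd"
  [0..2]={S}  "cdd"

Original NTs in T[0,2] deriving "cdd": ["S"]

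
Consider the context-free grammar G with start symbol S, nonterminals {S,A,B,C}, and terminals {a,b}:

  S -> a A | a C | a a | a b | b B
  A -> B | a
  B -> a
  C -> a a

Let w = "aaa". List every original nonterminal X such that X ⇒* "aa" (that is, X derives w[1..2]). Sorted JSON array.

Convert to CNF:
  S -> T0 A | T0 C | T0 T0 | T0 T1 | T1 B
  A -> a
  B -> a
  C -> T0 T0
  T0 -> a
  T1 -> b

CYK fill (cells [i..j] with 1 ≤ i ≤ j ≤ 2 only):
  cell(1,1) a: {A,B,T0}  orig:{A,B}
  cell(2,2) a: {A,B,T0}  orig:{A,B}
  cell(1,2) aa: {C,S}

Original NTs in T[1,2] deriving "aa": ["C", "S"]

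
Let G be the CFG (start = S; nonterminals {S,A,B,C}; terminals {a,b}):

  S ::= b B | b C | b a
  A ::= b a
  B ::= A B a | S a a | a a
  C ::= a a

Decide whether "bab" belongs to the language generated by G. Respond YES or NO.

Convert to CNF:
  S -> T0 B | T0 C | T0 T1
  A -> T0 T1
  B -> A X2 | S X3 | T1 T1
  C -> T1 T1
  T0 -> b
  T1 -> a
  X2 -> B T1
  X3 -> T1 T1

CYK fill:
  T[0,0] 'b' = {T0}  orig:{}
  T[1,1] 'a' = {T1}  orig:{}
  T[2,2] 'b' = {T0}  orig:{}
  T[0,1] 'ba' = {A,S}
  T[1,2] 'ab' = ∅
  T[0,2] 'bab' = ∅

S ∉ T[0,2] ⇒ NO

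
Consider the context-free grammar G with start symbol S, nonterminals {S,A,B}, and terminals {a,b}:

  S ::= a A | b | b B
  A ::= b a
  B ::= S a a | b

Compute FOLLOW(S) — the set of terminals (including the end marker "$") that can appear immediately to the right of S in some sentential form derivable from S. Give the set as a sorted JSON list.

FIRST sets, iterate to fixpoint:
[1]
  A via A→b a: +{b}
  B via B→b: +{b}
  S via S→a A: +{a}
  S via S→b: +{b}
  S: {a,b}  A: {b}  B: {b}
[2]
  B via B→S a a: +{a}
  S: {a,b}  A: {b}  B: {a,b}
[3] (no change)
  S: {a,b}  A: {b}  B: {a,b}

Compute FOLLOW by fixpoint:
initialize: $ ∈ FOLLOW(S)
[1]
  B→S a a: FOLLOW(S) ⊇ FIRST(a) = {a}; new: +{a}
  S→a A: FOLLOW(A) ⊇ FOLLOW(S) ⊇ {$,a}; new: +{$,a}
  S→b B: FOLLOW(B) ⊇ FOLLOW(S) ⊇ {$,a}; new: +{$,a}
  FOLLOW[S]={$,a}  FOLLOW[A]={$,a}  FOLLOW[B]={$,a}
[2] done
  FOLLOW[S]={$,a}  FOLLOW[A]={$,a}  FOLLOW[B]={$,a}

FOLLOW(S) = ["$", "a"]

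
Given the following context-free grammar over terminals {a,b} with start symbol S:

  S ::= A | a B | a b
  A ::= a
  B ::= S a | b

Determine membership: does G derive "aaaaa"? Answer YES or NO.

Convert to CNF:
  S -> T0 B | T0 T1 | a
  A -> a
  B -> S T0 | b
  T0 -> a
  T1 -> b

CYK fill:
  cell(0,0) a: {A,S,T0}  orig:{A,S}
  cell(1,1) a: {A,S,T0}  orig:{A,S}
  cell(2,2) a: {A,S,T0}  orig:{A,S}
  cell(3,3) a: {A,S,T0}  orig:{A,S}
  cell(4,4) a: {A,S,T0}  orig:{A,S}
  cell(0,1) aa: {B}
  cell(1,2) aa: {B}
  cell(2,3) aa: {B}
  cell(3,4) aa: {B}
  cell(0,2) aaa: {S}
  cell(1,3) aaa: {S}
  cell(2,4) aaa: {S}
  cell(0,3) aaaa: {B}
  cell(1,4) aaaa: {B}
  cell(0,4) aaaaa: {S}

S ∈ T[0,4] ⇒ YES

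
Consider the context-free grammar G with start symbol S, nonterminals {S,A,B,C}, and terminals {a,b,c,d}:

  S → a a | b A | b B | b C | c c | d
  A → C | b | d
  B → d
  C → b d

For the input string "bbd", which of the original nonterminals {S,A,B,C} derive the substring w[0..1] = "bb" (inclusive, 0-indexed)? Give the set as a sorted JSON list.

Convert to CNF:
  S -> T0 A | T0 B | T0 C | T2 T2 | T3 T3 | d
  A -> T0 T1 | b | d
  B -> d
  C -> T0 T1
  T0 -> b
  T1 -> d
  T2 -> a
  T3 -> c

CYK fill, restricted to cells inside w[0..1]:
  cell(0,0) b: {A,T0}  orig:{A}
  cell(1,1) b: {A,T0}  orig:{A}
  cell(0,1) bb: {S}

Original NTs in T[0,1] deriving "bb": ["S"]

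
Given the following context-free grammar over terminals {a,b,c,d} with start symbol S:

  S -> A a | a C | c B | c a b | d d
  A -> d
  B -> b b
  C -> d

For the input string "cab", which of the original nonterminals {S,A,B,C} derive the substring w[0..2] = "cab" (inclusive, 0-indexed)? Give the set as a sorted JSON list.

CNF form of G:
  S -> A T1 | T1 C | T2 B | T2 X4 | T3 T3
  A -> d
  B -> T0 T0
  C -> d
  T0 -> b
  T1 -> a
  T2 -> c
  T3 -> d
  X4 -> T1 T0

CYK fill, restricted to cells inside w[0..2]:
  cell(0,0) c: {T2}  orig:{}
  cell(1,1) a: {T1}  orig:{}
  cell(2,2) b: {T0}  orig:{}
  cell(0,1) ca: ∅
  cell(1,2) ab: {X4}  orig:{}
  cell(0,2) cab: {S}

Original NTs in T[0,2] deriving "cab": ["S"]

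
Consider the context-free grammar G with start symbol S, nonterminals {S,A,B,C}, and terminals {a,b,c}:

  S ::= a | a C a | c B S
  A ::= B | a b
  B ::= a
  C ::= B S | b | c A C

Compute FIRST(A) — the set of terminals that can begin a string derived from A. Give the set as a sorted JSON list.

FIRST iteration:
iter 1:
  A via A→a b: +{a}
  B via B→a: +{a}
  C via C→B S: +{a}
  C via C→b: +{b}
  C via C→c A C: +{c}
  S via S→a: +{a}
  S via S→c B S: +{c}
  FIRST[S]={a,c}  FIRST[A]={a}  FIRST[B]={a}  FIRST[C]={a,b,c}
iter 2: (no change)
  FIRST[S]={a,c}  FIRST[A]={a}  FIRST[B]={a}  FIRST[C]={a,b,c}

FIRST(A) = ["a"]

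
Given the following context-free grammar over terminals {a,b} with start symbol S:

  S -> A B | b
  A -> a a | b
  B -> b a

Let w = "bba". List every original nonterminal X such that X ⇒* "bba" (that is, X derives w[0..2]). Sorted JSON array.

CNF form of G:
  S -> A B | b
  A -> T0 T0 | b
  B -> T1 T0
  T0 -> a
  T1 -> b

Fill CYK table bottom-up (cells [i..j] with 0 ≤ i ≤ j ≤ 2 only):
  [0..0]={A,S,T1}  "b"  orig:{A,S}
  [1..1]={A,S,T1}  "b"  orig:{A,S}
  [2..2]={T0}  "a"  orig:{}
  [0..1]=∅  "bb"
  [1..2]={B}  "ba"
  [0..2]={S}  "bba"

Original NTs in T[0,2] deriving "bba": ["S"]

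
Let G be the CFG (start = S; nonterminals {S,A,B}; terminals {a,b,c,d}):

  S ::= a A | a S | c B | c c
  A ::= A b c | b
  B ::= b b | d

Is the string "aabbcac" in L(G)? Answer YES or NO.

Convert to CNF:
  S -> T1 B | T1 T1 | T2 A | T2 S
  A -> A X3 | b
  B -> T0 T0 | d
  T0 -> b
  T1 -> c
  T2 -> a
  X3 -> T0 T1

CYK fill:
  T[0,0] 'a' = {T2}  orig:{}
  T[1,1] 'a' = {T2}  orig:{}
  T[2,2] 'b' = {A,T0}  orig:{A}
  T[3,3] 'b' = {A,T0}  orig:{A}
  T[4,4] 'c' = {T1}  orig:{}
  T[5,5] 'a' = {T2}  orig:{}
  T[6,6] 'c' = {T1}  orig:{}
  T[0,1] 'aa' = ∅
  T[1,2] 'ab' = {S}
  T[2,3] 'bb' = {B}
  T[3,4] 'bc' = {X3}  orig:{}
  T[4,5] 'ca' = ∅
  T[5,6] 'ac' = ∅
  T[0,2] 'aab' = {S}
  T[1,3] 'abb' = ∅
  T[2,4] 'bbc' = {A}
  T[3,5] 'bca' = ∅
  T[4,6] 'cac' = ∅
  T[0,3] 'aabb' = ∅
  T[1,4] 'abbc' = {S}
  T[2,5] 'bbca' = ∅
  T[3,6] 'bcac' = ∅
  T[0,4] 'aabbc' = {S}
  T[1,5] 'abbca' = ∅
  T[2,6] 'bbcac' = ∅
  T[0,5] 'aabbca' = ∅
  T[1,6] 'abbcac' = ∅
  T[0,6] 'aabbcac' = ∅

S ∉ T[0,6] ⇒ NO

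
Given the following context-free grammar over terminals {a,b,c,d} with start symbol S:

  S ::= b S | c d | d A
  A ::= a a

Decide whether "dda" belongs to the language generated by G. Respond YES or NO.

Convert to CNF:
  S -> T1 S | T2 T3 | T3 A
  A -> T0 T0
  T0 -> a
  T1 -> b
  T2 -> c
  T3 -> d

CYK fill:
  [0..0]={T3}  "d"  orig:{}
  [1..1]={T3}  "d"  orig:{}
  [2..2]={T0}  "a"  orig:{}
  [0..1]=∅  "dd"
  [1..2]=∅  "da"
  [0..2]=∅  "dda"

S ∉ T[0,2] ⇒ NO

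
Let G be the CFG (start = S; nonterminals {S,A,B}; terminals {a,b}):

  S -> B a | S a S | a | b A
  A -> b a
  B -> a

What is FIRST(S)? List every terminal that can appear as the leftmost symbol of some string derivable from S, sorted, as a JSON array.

FIRST sets, iterate to fixpoint:
round 1:
  A via A→b a: +{b}
  B via B→a: +{a}
  S via S→B a: +{a}
  S via S→b A: +{b}
  FIRST[S]={a,b}  FIRST[A]={b}  FIRST[B]={a}
round 2: (no change)
  FIRST[S]={a,b}  FIRST[A]={b}  FIRST[B]={a}

FIRST(S) = ["a", "b"]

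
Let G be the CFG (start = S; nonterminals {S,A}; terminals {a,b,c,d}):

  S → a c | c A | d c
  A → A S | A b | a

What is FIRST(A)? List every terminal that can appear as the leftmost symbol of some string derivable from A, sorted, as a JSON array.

Compute FIRST by fixpoint:
round 1:
  A via A→a: +{a}
  S via S→a c: +{a}
  S via S→c A: +{c}
  S via S→d c: +{d}
  S: {a,c,d}  A: {a}
round 2: — fixpoint
  S: {a,c,d}  A: {a}

FIRST(A) = ["a"]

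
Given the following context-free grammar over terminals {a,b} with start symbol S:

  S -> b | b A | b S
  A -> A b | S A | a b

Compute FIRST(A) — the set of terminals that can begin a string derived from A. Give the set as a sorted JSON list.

FIRST sets, iterate to fixpoint:
round 1:
  A via A→a b: +{a}
  S via S→b: +{b}
  FIRST(S)={b}  FIRST(A)={a}
round 2:
  A via A→S A: +{b}
  FIRST(S)={b}  FIRST(A)={a,b}
round 3: — fixpoint
  FIRST(S)={b}  FIRST(A)={a,b}

FIRST(A) = ["a", "b"]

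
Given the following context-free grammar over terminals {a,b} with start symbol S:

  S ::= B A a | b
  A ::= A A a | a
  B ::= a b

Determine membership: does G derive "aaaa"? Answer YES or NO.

Convert to CNF:
  S -> B X3 | b
  A -> A X2 | a
  B -> T0 T1
  T0 -> a
  T1 -> b
  X2 -> A T0
  X3 -> A T0

CYK table (by increasing span):
  cell(0,0) a: {A,T0}  orig:{A}
  cell(1,1) a: {A,T0}  orig:{A}
  cell(2,2) a: {A,T0}  orig:{A}
  cell(3,3) a: {A,T0}  orig:{A}
  cell(0,1) aa: {X2,X3}  orig:{}
  cell(1,2) aa: {X2,X3}  orig:{}
  cell(2,3) aa: {X2,X3}  orig:{}
  cell(0,2) aaa: {A}
  cell(1,3) aaa: {A}
  cell(0,3) aaaa: {X2,X3}  orig:{}

S ∉ T[0,3] ⇒ NO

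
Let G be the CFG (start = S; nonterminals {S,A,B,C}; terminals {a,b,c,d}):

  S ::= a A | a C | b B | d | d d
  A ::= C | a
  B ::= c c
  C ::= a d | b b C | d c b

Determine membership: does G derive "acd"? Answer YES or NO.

CNF form of G:
  S -> T0 A | T0 C | T1 T1 | T2 B | d
  A -> T0 T1 | T1 X5 | T2 X4 | a
  B -> T3 T3
  C -> T0 T1 | T1 X7 | T2 X6
  T0 -> a
  T1 -> d
  T2 -> b
  T3 -> c
  X4 -> T2 C
  X5 -> T3 T2
  X6 -> T2 C
  X7 -> T3 T2

Fill CYK table bottom-up:
  cell(0,0) a: {A,T0}  orig:{A}
  cell(1,1) c: {T3}  orig:{}
  cell(2,2) d: {S,T1}  orig:{S}
  cell(0,1) ac: ∅
  cell(1,2) cd: ∅
  cell(0,2) acd: ∅

S ∉ T[0,2] ⇒ NO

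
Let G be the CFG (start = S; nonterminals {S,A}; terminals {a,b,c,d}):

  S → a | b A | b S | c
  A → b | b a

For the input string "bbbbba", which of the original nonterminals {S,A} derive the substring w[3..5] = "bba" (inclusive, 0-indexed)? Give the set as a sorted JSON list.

CNF form of G:
  S -> T0 A | T0 S | a | c
  A -> T0 T1 | b
  T0 -> b
  T1 -> a

Fill CYK table bottom-up — only the sub-triangle for w[3..5]:
  T[3,3] 'b' = {A,T0}  orig:{A}
  T[4,4] 'b' = {A,T0}  orig:{A}
  T[5,5] 'a' = {S,T1}  orig:{S}
  T[3,4] 'bb' = {S}
  T[4,5] 'ba' = {A,S}
  T[3,5] 'bba' = {S}

Original NTs in T[3,5] deriving "bba": ["S"]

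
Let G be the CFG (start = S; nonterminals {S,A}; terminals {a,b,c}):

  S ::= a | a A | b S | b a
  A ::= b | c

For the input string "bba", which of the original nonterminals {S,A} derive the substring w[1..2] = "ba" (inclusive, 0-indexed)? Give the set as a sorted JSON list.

CNF form of G:
  S -> T0 A | T1 S | T1 T0 | a
  A -> b | c
  T0 -> a
  T1 -> b

CYK table (by increasing span) — only the sub-triangle for w[1..2]:
  T[1,1] 'b' = {A,T1}  orig:{A}
  T[2,2] 'a' = {S,T0}  orig:{S}
  T[1,2] 'ba' = {S}

Original NTs in T[1,2] deriving "ba": ["S"]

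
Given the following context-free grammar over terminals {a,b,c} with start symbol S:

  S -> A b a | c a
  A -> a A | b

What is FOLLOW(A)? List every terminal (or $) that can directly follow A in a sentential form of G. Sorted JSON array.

Compute FIRST by fixpoint:
round 1:
  A via A→a A: +{a}
  A via A→b: +{b}
  S via S→A b a: +{a,b}
  S via S→c a: +{c}
  FIRST[S]={a,b,c}  FIRST[A]={a,b}
round 2: — fixpoint
  FIRST[S]={a,b,c}  FIRST[A]={a,b}

FOLLOW iteration:
initialize: $ ∈ FOLLOW(S)
pass 1:
  S→A b a: FOLLOW(A) ⊇ FIRST(b) = {b}; new: +{b}
  FOLLOW[S]={$}  FOLLOW[A]={b}
pass 2: done
  FOLLOW[S]={$}  FOLLOW[A]={b}

FOLLOW(A) = ["b"]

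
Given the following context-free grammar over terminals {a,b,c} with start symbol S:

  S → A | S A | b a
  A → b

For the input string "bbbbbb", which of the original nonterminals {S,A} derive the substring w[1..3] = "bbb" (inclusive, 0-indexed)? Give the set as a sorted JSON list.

CNF form of G:
  S -> S A | T0 T1 | b
  A -> b
  T0 -> b
  T1 -> a

Fill CYK table bottom-up (cells [i..j] with 1 ≤ i ≤ j ≤ 3 only):
  cell(1,1) b: {A,S,T0}  orig:{A,S}
  cell(2,2) b: {A,S,T0}  orig:{A,S}
  cell(3,3) b: {A,S,T0}  orig:{A,S}
  cell(1,2) bb: {S}
  cell(2,3) bb: {S}
  cell(1,3) bbb: {S}

Original NTs in T[1,3] deriving "bbb": ["S"]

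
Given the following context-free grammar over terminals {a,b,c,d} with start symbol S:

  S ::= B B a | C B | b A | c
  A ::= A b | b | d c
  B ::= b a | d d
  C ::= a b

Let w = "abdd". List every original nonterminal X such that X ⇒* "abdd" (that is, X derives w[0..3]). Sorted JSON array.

CNF form of G:
  S -> B X4 | C B | T0 A | c
  A -> A T0 | T1 T2 | b
  B -> T0 T3 | T1 T1
  C -> T3 T0
  T0 -> b
  T1 -> d
  T2 -> c
  T3 -> a
  X4 -> B T3

CYK fill (cells [i..j] with 0 ≤ i ≤ j ≤ 3 only):
  [0..0]={T3}  "a"  orig:{}
  [1..1]={A,T0}  "b"  orig:{A}
  [2..2]={T1}  "d"  orig:{}
  [3..3]={T1}  "d"  orig:{}
  [0..1]={C}  "ab"
  [1..2]=∅  "bd"
  [2..3]={B}  "dd"
  [0..2]=∅  "abd"
  [1..3]=∅  "bdd"
  [0..3]={S}  "abdd"

Original NTs in T[0,3] deriving "abdd": ["S"]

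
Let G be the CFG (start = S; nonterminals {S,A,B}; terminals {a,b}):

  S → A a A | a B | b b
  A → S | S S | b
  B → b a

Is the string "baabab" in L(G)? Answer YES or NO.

CNF form of G:
  S -> A X3 | T0 B | T1 T1
  A -> A X2 | S S | T0 B | T1 T1 | b
  B -> T1 T0
  T0 -> a
  T1 -> b
  X2 -> T0 A
  X3 -> T0 A

CYK fill:
  T[0,0] 'b' = {A,T1}  orig:{A}
  T[1,1] 'a' = {T0}  orig:{}
  T[2,2] 'a' = {T0}  orig:{}
  T[3,3] 'b' = {A,T1}  orig:{A}
  T[4,4] 'a' = {T0}  orig:{}
  T[5,5] 'b' = {A,T1}  orig:{A}
  T[0,1] 'ba' = {B}
  T[1,2] 'aa' = ∅
  T[2,3] 'ab' = {X2,X3}  orig:{}
  T[3,4] 'ba' = {B}
  T[4,5] 'ab' = {X2,X3}  orig:{}
  T[0,2] 'baa' = ∅
  T[1,3] 'aab' = ∅
  T[2,4] 'aba' = {A,S}
  T[3,5] 'bab' = {A,S}
  T[0,3] 'baab' = ∅
  T[1,4] 'aaba' = {X2,X3}  orig:{}
  T[2,5] 'abab' = {X2,X3}  orig:{}
  T[0,4] 'baaba' = {A,S}
  T[1,5] 'aabab' = ∅
  T[0,5] 'baabab' = ∅

S ∉ T[0,5] ⇒ NO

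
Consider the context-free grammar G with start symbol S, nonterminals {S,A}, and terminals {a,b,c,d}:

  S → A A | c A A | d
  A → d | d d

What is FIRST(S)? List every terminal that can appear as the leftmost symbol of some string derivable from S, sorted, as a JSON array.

FIRST sets, iterate to fixpoint:
[1]
  A via A→d: +{d}
  S via S→A A: +{d}
  S via S→c A A: +{c}
  S: {c,d}  A: {d}
[2] — fixpoint
  S: {c,d}  A: {d}

FIRST(S) = ["c", "d"]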